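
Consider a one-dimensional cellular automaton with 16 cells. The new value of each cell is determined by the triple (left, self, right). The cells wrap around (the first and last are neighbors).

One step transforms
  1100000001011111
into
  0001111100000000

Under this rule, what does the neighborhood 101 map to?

0

At position 10 the neighborhood is 101; the next row has 0 there.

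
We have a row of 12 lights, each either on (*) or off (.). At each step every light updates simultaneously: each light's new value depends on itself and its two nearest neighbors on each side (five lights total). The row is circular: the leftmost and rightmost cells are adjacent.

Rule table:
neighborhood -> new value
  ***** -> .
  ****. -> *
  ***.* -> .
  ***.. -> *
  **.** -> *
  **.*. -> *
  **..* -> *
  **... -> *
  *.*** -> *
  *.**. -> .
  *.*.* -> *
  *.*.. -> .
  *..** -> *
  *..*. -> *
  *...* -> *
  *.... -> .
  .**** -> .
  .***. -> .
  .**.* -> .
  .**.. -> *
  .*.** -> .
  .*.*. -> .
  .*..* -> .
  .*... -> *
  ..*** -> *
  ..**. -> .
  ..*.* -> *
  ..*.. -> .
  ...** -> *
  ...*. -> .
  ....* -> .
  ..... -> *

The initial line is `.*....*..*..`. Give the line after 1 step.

..*.....*.**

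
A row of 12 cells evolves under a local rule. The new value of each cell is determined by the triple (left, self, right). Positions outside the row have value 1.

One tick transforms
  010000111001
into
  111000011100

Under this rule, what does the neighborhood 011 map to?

At position 6 the neighborhood is 011; the next row has 0 there.

0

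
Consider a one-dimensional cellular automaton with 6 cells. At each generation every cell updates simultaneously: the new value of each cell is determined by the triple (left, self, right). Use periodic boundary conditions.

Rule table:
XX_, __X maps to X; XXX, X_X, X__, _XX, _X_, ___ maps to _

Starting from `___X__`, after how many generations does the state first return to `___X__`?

generation 1: __X___
generation 2: _X____
generation 3: X_____
generation 4: _____X
generation 5: ____X_
generation 6: ___X__

6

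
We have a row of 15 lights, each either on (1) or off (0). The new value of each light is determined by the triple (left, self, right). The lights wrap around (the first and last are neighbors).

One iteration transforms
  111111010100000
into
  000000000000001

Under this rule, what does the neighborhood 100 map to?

At position 10 the neighborhood is 100; the next row has 0 there.

0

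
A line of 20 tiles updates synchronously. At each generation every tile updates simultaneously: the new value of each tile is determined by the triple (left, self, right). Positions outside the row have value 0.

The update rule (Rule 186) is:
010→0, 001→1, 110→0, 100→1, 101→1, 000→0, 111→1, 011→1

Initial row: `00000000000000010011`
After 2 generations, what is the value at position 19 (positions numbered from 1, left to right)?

generation 1: 00000000000000101110
generation 2: 00000000000001011101
position 19 holds 0

0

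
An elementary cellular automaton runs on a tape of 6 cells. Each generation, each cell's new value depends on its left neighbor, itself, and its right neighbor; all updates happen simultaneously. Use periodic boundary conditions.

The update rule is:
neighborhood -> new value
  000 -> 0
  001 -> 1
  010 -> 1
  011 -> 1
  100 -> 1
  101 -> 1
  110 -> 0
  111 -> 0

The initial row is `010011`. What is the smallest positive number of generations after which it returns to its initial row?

111110
100001
010011

3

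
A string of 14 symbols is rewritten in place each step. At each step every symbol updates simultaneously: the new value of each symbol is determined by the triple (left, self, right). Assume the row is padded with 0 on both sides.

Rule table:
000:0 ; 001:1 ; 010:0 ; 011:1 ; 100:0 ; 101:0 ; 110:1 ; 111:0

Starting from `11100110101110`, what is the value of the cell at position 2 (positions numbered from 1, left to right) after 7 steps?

step 1: 10101110001010
step 2: 00001010010000
step 3: 00010000100000
step 4: 00100001000000
step 5: 01000010000000
step 6: 10000100000000
step 7: 00001000000000
position 2 holds 0

0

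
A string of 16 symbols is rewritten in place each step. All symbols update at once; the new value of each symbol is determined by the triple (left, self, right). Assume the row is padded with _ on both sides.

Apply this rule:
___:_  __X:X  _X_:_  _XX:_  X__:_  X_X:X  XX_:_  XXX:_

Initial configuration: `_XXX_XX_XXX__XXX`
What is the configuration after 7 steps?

_X____X_________

X___X__X____X___
___X__X____X____
__X__X____X_____
_X__X____X______
X__X____X_______
__X____X________
_X____X_________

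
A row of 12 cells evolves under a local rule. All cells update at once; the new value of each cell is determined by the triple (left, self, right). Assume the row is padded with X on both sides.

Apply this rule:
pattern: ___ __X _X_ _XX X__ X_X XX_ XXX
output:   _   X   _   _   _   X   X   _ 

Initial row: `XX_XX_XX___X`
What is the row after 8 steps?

X_XX_XX_XX_X

_XX_XX_X__X_
X_XX_XX__X_X
XX_XX_X_X_X_
_XX_XX_X_X_X
X_XX_XX_X_X_
XX_XX_XX_X_X
_XX_XX_XX_X_
X_XX_XX_XX_X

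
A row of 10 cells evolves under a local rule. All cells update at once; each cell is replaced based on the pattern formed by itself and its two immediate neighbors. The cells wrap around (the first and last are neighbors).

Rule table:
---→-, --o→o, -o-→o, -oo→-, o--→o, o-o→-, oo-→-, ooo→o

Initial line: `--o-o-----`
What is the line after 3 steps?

oo---ooo-o

-oo-oo----
o-----o---
oo---ooo-o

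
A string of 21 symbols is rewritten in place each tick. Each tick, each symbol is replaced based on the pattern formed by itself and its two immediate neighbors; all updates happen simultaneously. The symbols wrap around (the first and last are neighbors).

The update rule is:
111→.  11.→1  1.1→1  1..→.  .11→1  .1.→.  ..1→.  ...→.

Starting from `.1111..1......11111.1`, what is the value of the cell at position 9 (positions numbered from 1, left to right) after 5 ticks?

11..1.........1...11.
11................111
.1................1..
.....................
.....................
position 9 holds .

.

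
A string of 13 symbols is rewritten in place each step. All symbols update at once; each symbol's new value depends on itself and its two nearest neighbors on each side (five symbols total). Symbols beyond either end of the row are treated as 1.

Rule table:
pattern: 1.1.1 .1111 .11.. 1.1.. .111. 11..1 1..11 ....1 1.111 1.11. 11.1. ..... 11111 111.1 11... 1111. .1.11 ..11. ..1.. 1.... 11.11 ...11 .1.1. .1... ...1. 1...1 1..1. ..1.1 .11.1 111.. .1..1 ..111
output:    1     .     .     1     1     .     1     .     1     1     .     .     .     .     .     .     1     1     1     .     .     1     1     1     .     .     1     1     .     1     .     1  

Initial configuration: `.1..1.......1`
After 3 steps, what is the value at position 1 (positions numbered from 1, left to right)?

.1.111.....11
.11111....11.
.1...1...11..
position 1 holds .

.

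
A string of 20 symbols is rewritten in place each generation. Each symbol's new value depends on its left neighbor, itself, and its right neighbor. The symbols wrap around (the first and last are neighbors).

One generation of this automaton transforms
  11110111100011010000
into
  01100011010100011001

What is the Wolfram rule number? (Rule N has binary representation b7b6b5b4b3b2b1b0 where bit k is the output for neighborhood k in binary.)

position 1: 111 → 1  (bit 7 = 1)
position 3: 110 → 0  (bit 6 = 0)
position 4: 101 → 0  (bit 5 = 0)
position 9: 100 → 1  (bit 4 = 1)
position 0: 011 → 0  (bit 3 = 0)
position 15: 010 → 1  (bit 2 = 1)
position 11: 001 → 1  (bit 1 = 1)
position 10: 000 → 0  (bit 0 = 0)
bits b7..b0 = 10010110 = 150

150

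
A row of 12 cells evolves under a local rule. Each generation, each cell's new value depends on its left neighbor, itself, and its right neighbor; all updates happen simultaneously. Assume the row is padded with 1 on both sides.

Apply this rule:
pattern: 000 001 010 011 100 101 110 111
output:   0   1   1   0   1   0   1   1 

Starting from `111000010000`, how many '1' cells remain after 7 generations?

11

111100111001
111111011110
111111001110
111111110110
111111110010
111111111110
111111111110
count of 1: 11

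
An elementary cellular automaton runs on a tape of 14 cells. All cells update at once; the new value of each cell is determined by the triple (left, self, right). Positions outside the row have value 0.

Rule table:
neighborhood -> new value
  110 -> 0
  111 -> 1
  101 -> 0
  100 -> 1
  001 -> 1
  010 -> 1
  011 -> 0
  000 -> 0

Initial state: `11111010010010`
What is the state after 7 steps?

00000101101011

01110011111111
10101101111110
10100000111101
10110001011001
10001011000111
11011000101010
00000101101011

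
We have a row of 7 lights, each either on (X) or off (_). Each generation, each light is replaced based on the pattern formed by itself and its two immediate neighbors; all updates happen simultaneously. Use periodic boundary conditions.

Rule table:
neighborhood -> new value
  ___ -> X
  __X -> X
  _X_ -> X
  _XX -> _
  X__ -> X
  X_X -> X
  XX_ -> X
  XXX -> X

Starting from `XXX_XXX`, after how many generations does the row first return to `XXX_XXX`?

7

generation 1: XXXX_XX
generation 2: XXXXX_X
generation 3: XXXXXX_
generation 4: _XXXXXX
generation 5: X_XXXXX
generation 6: XX_XXXX
generation 7: XXX_XXX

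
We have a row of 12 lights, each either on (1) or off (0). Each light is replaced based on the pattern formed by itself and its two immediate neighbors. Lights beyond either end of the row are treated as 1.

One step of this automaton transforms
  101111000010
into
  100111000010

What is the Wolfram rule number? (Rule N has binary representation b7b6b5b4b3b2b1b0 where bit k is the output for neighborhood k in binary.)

196

position 3: 111 → 1  (bit 7 = 1)
position 0: 110 → 1  (bit 6 = 1)
position 1: 101 → 0  (bit 5 = 0)
position 6: 100 → 0  (bit 4 = 0)
position 2: 011 → 0  (bit 3 = 0)
position 10: 010 → 1  (bit 2 = 1)
position 9: 001 → 0  (bit 1 = 0)
position 7: 000 → 0  (bit 0 = 0)
bits b7..b0 = 11000100 = 196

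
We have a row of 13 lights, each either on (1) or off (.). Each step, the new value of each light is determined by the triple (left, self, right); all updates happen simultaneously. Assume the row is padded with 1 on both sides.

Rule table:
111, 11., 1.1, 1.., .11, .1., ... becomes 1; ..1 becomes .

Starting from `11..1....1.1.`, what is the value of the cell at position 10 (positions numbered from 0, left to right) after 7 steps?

1

111.1111.1111
1111111111111
1111111111111  (fixed point — unchanged through step 7)
position 10 holds 1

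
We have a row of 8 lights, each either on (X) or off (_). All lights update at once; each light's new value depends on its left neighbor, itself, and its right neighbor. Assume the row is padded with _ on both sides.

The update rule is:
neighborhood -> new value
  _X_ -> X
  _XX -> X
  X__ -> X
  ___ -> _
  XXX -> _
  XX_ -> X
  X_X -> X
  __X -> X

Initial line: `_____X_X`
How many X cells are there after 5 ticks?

6

tick 1: ____XXXX
tick 2: ___XX__X
tick 3: __XXXXXX
tick 4: _XX____X
tick 5: XXXX__XX
count of X: 6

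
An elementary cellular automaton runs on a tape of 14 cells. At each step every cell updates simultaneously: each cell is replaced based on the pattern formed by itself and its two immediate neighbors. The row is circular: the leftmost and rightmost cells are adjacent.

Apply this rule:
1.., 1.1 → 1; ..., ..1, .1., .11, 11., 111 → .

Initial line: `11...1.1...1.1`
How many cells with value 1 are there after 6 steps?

..1...1.1...1.
...1...1.1...1
1...1...1.1...
.1...1...1.1..
..1...1...1.1.
...1...1...1.1
count of 1: 4

4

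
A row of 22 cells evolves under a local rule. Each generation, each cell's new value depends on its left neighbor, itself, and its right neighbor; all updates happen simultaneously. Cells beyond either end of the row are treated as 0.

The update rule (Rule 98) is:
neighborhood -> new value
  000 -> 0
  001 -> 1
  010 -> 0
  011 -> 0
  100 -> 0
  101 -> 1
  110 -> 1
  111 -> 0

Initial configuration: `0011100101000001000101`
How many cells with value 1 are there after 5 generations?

6

0100101010000010001010
1001010100000100010100
0010101000001000101000
0101010000010001010000
1010100000100010100000
count of 1: 6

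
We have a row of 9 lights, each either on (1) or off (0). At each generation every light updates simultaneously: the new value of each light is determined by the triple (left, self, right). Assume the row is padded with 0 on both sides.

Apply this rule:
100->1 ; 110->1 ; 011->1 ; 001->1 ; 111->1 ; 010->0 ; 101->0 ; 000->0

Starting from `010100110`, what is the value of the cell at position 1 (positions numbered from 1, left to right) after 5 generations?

100011111
010111111
100111111
011111111
111111111
position 1 holds 1

1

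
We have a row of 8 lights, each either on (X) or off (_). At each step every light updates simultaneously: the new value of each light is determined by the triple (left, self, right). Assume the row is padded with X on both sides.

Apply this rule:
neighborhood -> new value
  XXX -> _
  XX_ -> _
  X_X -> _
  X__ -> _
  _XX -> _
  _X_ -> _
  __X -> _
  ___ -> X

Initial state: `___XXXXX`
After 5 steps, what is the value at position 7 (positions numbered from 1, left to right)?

step 1: _X______
step 2: ___XXXX_
step 3: _X______  (repeats step 1; period 2)
step 5: _X______
position 7 holds _

_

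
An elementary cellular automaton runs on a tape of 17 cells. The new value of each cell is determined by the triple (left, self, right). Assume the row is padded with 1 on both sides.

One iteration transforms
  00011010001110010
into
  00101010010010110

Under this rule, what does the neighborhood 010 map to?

1

At position 6 the neighborhood is 010; the next row has 1 there.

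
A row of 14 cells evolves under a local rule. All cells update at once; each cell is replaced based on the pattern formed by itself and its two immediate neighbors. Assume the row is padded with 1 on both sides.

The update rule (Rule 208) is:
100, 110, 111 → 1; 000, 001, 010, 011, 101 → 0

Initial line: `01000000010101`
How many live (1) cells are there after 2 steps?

2

00100000000000
10010000000000
count of 1: 2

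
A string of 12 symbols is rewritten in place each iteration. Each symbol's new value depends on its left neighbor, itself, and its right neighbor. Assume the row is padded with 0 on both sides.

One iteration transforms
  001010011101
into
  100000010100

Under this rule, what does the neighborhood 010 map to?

At position 2 the neighborhood is 010; the next row has 0 there.

0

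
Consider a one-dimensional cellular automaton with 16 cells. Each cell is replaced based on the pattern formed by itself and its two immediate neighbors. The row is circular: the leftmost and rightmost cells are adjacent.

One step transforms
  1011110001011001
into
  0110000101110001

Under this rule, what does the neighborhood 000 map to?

1

At position 7 the neighborhood is 000; the next row has 1 there.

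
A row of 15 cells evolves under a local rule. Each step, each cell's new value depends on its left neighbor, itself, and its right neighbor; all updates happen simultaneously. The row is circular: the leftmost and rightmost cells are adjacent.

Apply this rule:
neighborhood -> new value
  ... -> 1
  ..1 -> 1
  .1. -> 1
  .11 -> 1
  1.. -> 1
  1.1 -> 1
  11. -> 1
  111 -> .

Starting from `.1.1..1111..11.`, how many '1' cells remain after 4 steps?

4

step 1: 1111111..111111
step 2: ......1111.....
step 3: 1111111..111111  (repeats step 1; period 2)
step 4: ......1111.....
count of 1: 4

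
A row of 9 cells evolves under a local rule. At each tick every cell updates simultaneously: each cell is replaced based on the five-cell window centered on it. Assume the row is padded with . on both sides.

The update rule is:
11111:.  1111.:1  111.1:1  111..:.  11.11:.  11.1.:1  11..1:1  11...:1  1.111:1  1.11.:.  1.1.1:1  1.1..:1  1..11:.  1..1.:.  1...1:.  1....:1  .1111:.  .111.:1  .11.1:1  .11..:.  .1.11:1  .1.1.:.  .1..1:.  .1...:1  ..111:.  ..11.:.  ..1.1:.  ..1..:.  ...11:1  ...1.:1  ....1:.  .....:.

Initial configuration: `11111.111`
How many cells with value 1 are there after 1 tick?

...11.11.
count of 1: 4

4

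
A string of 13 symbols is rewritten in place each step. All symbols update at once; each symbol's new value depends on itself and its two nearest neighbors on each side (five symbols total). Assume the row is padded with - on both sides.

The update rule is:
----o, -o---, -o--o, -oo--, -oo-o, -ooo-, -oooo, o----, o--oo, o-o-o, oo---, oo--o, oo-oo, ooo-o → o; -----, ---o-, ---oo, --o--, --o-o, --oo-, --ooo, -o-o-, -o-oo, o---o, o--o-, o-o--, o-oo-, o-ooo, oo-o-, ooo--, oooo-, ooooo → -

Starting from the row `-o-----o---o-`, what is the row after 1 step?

--oo-o--o---o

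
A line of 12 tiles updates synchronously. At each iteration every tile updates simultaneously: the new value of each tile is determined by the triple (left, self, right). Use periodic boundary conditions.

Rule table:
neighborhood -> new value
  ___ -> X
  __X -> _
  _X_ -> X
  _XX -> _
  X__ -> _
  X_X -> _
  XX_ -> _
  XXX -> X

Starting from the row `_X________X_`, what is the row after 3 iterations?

_X___XX___X_

_X_XXXXXX_X_
_X__XXXX__X_
_X___XX___X_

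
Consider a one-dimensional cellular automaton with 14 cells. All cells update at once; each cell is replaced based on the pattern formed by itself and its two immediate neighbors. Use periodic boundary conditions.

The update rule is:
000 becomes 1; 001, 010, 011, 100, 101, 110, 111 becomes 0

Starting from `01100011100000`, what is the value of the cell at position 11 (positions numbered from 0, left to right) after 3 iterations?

00001000001111
01100011100000  (repeats iteration 0; period 2)
iteration 3: 00001000001111
position 11 holds 1

1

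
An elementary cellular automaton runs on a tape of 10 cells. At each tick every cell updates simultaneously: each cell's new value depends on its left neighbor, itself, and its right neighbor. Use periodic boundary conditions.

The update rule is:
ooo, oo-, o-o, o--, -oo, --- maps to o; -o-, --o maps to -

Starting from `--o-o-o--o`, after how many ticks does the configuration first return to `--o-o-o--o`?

10

o--o-o-o--
-o--o-o-o-
--o--o-o-o
o--o--o-o-
-o--o--o-o
o-o--o--o-
-o-o--o--o
o-o-o--o--
-o-o-o--o-
--o-o-o--o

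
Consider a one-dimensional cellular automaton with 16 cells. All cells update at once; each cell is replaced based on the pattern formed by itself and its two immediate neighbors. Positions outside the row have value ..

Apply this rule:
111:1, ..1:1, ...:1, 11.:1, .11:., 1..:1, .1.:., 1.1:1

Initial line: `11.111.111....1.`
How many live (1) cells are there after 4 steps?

12

.11.111.111111.1
1.11.111.111111.
.1.11.111.111111
1.1.11.111.11111
count of 1: 12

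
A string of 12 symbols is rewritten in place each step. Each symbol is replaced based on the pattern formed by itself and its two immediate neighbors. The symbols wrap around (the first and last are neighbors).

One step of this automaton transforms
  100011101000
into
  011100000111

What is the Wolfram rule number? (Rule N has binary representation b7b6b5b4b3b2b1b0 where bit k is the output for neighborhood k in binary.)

position 5: 111 → 0  (bit 7 = 0)
position 6: 110 → 0  (bit 6 = 0)
position 7: 101 → 0  (bit 5 = 0)
position 1: 100 → 1  (bit 4 = 1)
position 4: 011 → 0  (bit 3 = 0)
position 0: 010 → 0  (bit 2 = 0)
position 3: 001 → 1  (bit 1 = 1)
position 2: 000 → 1  (bit 0 = 1)
bits b7..b0 = 00010011 = 19

19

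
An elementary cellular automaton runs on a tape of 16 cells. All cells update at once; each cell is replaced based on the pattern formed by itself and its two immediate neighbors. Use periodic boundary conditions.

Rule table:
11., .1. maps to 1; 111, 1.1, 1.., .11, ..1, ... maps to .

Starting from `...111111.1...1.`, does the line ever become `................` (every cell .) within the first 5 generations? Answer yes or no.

no

........1.1...1.
........1.1...1.  (fixed point — unchanged through generation 5)
generation 5 is ........1.1...1., still not uniform .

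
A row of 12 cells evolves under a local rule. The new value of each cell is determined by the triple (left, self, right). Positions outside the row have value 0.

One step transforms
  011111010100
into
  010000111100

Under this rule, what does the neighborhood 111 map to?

At position 2 the neighborhood is 111; the next row has 0 there.

0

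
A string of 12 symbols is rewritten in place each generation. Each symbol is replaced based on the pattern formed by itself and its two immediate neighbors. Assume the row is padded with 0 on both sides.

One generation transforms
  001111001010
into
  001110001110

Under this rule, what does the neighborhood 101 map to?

At position 9 the neighborhood is 101; the next row has 1 there.

1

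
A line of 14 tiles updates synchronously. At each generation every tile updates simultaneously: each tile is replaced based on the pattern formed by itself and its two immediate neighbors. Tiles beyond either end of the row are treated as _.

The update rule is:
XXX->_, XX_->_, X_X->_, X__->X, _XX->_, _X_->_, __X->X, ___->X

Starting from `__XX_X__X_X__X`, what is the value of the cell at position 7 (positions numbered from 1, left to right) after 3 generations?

X

generation 1: XX____XX___XX_
generation 2: __XXXX__XXX__X
generation 3: XX____XX___XX_
position 7 holds X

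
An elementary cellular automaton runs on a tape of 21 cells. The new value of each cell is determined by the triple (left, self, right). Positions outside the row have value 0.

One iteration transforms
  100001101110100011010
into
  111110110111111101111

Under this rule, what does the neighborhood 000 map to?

1

At position 2 the neighborhood is 000; the next row has 1 there.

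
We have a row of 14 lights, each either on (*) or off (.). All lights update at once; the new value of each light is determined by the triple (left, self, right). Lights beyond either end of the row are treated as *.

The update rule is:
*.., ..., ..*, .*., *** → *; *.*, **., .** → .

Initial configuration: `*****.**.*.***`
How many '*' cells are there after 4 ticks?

****.....*..**
***.********.*
**...******...
*.***.****.***
count of *: 11

11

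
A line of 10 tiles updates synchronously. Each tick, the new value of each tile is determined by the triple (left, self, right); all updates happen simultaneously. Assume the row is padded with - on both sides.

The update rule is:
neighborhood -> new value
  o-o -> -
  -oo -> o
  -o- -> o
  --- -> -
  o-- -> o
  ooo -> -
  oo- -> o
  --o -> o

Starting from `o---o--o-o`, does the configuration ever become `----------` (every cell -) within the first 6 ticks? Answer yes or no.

tick 1: oo-ooooo-o
tick 2: oo-o---o-o
tick 3: oo-oo-oo-o
tick 4: oo-oo-oo-o  (fixed point — unchanged through tick 6)
tick 6 is oo-oo-oo-o, still not uniform -

no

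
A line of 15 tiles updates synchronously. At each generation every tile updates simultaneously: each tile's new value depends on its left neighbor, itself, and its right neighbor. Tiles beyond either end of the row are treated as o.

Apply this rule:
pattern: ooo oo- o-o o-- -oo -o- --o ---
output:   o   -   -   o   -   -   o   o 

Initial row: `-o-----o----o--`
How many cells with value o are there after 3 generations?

--ooooo-oooo-oo
oo-ooo---oo---o
o---o-ooo--ooo-
count of o: 8

8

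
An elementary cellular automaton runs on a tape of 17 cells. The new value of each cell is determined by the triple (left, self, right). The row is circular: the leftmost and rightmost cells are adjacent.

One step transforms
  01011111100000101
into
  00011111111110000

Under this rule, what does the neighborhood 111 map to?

At position 4 the neighborhood is 111; the next row has 1 there.

1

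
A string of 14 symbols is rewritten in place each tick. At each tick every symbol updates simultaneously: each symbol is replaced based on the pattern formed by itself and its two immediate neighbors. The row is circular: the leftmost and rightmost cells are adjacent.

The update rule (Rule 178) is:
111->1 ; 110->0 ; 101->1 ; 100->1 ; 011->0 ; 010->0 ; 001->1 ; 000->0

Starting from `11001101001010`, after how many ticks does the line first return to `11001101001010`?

2

tick 1: 00110010110101
tick 2: 11001101001010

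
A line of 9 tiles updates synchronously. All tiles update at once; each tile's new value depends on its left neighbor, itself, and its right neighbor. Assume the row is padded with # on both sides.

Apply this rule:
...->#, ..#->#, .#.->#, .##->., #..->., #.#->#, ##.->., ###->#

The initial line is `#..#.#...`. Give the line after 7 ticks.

.###.#.#.

tick 1: ..####.##
tick 2: .#.##.#.#
tick 3: ###..###.
tick 4: ##..#.#.#
tick 5: #..#####.
tick 6: ..#.###.#
tick 7: .###.#.#.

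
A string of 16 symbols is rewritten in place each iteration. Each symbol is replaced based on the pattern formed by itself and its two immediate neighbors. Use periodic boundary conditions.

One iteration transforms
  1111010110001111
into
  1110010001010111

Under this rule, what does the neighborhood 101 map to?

At position 4 the neighborhood is 101; the next row has 0 there.

0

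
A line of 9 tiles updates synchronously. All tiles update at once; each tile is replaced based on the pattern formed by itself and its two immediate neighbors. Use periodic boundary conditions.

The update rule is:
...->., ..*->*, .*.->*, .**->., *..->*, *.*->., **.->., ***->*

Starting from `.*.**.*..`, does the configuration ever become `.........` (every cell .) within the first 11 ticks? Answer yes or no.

**....**.
..*..*...
.******..
*.****.*.
*..**..*.
***..***.
.*.**.*..  (repeats tick 0; period 7)
tick 11: *.****.*.
tick 11 is *.****.*., still not uniform .

no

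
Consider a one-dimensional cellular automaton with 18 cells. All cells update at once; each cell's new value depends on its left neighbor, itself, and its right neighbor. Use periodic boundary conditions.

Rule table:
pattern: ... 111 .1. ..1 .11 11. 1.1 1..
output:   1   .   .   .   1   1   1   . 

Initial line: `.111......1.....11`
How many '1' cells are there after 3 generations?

10

generation 1: 11.1.1111...111.11
generation 2: .11.11..1.1.1.111.
generation 3: .11111...1.1.11.1.
count of 1: 10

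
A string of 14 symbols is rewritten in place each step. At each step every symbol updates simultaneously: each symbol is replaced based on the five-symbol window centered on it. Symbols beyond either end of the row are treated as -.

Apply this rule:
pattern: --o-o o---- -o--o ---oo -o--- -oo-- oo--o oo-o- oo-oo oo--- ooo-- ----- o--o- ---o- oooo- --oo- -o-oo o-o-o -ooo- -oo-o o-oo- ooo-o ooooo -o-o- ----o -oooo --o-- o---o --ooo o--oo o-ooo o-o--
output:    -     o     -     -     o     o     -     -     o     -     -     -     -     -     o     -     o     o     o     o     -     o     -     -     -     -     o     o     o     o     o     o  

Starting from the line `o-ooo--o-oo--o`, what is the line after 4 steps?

-ooo----o-o--o
-oo--o----o--o
--o--ooo--o--o
--o-ooo---o--o

--o-ooo---o--o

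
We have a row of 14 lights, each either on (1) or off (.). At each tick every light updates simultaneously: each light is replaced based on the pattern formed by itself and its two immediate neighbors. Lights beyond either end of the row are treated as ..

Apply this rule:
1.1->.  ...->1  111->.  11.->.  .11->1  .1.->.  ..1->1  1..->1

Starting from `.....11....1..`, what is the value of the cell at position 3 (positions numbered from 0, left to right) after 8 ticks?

111111.1111.11
1......1....1.
.111111.1111.1
11......1.....
1.111111.11111
..1......1....
11.111111.1111
1..1......1...
position 3 holds 1

1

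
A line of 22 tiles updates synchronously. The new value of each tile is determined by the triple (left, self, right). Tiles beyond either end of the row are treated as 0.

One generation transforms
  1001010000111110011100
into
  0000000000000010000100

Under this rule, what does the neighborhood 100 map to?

0

At position 1 the neighborhood is 100; the next row has 0 there.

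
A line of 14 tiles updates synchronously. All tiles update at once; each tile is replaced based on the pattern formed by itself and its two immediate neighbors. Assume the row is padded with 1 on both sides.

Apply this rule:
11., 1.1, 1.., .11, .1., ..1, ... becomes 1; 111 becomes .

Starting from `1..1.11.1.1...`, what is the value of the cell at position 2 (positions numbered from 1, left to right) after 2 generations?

11111111111111
..............
position 2 holds .

.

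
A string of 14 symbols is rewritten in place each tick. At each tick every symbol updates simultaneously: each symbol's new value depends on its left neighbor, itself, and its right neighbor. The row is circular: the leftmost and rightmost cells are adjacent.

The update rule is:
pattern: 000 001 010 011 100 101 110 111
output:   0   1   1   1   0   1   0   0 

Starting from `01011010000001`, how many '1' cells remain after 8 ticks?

4

11110110000011
00001100000110
00011000001100
00110000011000
01100000110000
11000001100000
10000011000001
00000110000011
count of 1: 4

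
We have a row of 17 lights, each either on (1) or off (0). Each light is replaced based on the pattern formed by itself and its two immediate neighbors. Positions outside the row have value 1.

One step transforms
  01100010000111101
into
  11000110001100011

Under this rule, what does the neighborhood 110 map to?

0

At position 2 the neighborhood is 110; the next row has 0 there.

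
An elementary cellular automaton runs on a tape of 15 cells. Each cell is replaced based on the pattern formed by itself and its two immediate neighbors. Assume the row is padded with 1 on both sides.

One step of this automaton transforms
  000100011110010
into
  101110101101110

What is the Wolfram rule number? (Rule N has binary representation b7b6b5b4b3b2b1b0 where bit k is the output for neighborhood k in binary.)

150

position 8: 111 → 1  (bit 7 = 1)
position 10: 110 → 0  (bit 6 = 0)
position 14: 101 → 0  (bit 5 = 0)
position 0: 100 → 1  (bit 4 = 1)
position 7: 011 → 0  (bit 3 = 0)
position 3: 010 → 1  (bit 2 = 1)
position 2: 001 → 1  (bit 1 = 1)
position 1: 000 → 0  (bit 0 = 0)
bits b7..b0 = 10010110 = 150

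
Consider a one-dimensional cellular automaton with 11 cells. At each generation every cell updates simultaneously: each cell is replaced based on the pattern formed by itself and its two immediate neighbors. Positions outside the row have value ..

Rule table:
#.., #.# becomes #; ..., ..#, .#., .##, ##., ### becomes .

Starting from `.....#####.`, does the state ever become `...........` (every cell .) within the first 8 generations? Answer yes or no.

..........#
...........
all cells are . at generation 2

yes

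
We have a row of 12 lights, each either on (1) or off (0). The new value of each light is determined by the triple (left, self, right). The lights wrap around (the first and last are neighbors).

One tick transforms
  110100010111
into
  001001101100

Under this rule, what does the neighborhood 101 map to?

1

At position 2 the neighborhood is 101; the next row has 1 there.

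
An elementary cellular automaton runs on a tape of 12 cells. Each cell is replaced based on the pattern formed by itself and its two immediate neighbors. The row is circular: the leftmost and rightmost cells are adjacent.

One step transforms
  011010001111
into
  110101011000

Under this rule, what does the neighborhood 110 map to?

At position 2 the neighborhood is 110; the next row has 0 there.

0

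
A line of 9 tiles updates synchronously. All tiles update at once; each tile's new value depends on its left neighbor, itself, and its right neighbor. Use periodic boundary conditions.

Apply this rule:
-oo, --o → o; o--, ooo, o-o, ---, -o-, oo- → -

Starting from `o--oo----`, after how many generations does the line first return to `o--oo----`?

9

--oo----o
-oo----o-
oo----o--
o----o--o
----o--oo
---o--oo-
--o--oo--
-o--oo---
o--oo----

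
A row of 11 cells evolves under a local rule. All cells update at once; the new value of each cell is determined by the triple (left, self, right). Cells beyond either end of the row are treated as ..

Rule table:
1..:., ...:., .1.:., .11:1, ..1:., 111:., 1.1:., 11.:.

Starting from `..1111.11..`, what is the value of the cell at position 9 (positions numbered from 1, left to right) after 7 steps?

.

step 1: ..1....1...
step 2: ...........
step 3: ...........  (fixed point — unchanged through step 7)
position 9 holds .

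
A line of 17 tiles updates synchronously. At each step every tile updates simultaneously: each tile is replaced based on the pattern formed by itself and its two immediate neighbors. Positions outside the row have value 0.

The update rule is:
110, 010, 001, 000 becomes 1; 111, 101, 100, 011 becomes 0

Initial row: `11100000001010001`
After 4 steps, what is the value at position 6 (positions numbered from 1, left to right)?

0

step 1: 00101111111010111
step 2: 11100000001010001  (repeats step 0; period 2)
step 4: 11100000001010001
position 6 holds 0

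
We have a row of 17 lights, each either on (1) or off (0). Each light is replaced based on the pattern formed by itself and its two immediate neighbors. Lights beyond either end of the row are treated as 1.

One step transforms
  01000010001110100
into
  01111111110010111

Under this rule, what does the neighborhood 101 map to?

At position 0 the neighborhood is 101; the next row has 0 there.

0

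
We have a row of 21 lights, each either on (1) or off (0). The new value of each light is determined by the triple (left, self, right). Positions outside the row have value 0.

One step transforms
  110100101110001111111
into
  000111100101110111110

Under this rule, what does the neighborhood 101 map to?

0

At position 2 the neighborhood is 101; the next row has 0 there.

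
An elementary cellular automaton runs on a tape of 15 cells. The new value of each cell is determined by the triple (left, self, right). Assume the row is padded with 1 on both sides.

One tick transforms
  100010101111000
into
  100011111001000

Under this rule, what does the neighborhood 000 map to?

0

At position 2 the neighborhood is 000; the next row has 0 there.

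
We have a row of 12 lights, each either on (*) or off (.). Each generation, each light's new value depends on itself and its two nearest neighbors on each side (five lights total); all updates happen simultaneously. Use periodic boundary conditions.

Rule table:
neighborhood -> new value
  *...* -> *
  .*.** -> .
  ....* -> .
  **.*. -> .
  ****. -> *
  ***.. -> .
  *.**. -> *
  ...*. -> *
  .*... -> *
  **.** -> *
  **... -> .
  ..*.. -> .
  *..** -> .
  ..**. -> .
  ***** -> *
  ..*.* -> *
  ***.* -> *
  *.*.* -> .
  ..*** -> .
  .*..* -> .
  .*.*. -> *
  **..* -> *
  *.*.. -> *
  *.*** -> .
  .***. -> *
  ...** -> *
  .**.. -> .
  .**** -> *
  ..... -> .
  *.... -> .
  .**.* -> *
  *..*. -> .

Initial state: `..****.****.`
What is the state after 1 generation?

**.****.**..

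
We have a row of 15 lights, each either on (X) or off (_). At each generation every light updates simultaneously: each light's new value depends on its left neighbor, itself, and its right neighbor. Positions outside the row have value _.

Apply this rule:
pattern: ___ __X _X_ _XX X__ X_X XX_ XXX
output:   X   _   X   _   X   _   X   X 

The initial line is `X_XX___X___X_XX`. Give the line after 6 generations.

XX__XX_XX_X_X_X

X__XXX_XXX_X__X
XX__XX__XX_XX_X
_XX__XX__X__X_X
__XX__XX_XX_X_X
X__XX__X__X_X_X
XX__XX_XX_X_X_X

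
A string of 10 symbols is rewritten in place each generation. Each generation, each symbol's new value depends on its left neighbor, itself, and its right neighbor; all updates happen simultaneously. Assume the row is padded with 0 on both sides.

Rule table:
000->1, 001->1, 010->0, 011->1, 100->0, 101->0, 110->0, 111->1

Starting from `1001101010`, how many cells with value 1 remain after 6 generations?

7

generation 1: 0011000000
generation 2: 1110011111
generation 3: 1100111110
generation 4: 1001111100
generation 5: 0011111001
generation 6: 1111110010
count of 1: 7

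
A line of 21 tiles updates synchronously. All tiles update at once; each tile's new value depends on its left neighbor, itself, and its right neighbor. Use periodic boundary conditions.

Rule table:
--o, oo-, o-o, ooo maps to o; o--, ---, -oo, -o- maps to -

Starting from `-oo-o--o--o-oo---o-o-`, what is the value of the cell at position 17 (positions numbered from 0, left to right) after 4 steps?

-

step 1: o-oo--o--o-o-o--o-o--
step 2: -o-o-o--o-o-o--o-o--o
step 3: o-o-o--o-o-o--o-o--o-
step 4: -o-o--o-o-o--o-o--o-o
position 17 holds -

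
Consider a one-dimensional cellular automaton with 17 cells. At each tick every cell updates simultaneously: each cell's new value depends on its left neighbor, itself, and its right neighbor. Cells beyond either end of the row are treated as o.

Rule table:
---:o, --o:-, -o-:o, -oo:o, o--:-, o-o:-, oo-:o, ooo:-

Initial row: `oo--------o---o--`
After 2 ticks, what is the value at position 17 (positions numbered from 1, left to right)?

-o-oooooo-o-o-o--
-o-o----o-o-o-o--
position 17 holds -

-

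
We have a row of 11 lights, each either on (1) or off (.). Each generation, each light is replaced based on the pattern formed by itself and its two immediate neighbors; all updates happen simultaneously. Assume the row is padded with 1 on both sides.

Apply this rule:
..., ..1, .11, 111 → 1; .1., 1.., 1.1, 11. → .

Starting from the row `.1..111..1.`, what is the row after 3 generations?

.111..1..11

generation 1: ...111..1..
generation 2: .1111..1..1
generation 3: .111..1..11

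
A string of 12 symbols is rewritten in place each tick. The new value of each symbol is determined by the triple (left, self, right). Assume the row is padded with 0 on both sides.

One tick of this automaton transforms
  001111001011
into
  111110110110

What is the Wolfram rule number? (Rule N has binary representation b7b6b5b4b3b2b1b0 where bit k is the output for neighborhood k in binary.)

187

position 3: 111 → 1  (bit 7 = 1)
position 5: 110 → 0  (bit 6 = 0)
position 9: 101 → 1  (bit 5 = 1)
position 6: 100 → 1  (bit 4 = 1)
position 2: 011 → 1  (bit 3 = 1)
position 8: 010 → 0  (bit 2 = 0)
position 1: 001 → 1  (bit 1 = 1)
position 0: 000 → 1  (bit 0 = 1)
bits b7..b0 = 10111011 = 187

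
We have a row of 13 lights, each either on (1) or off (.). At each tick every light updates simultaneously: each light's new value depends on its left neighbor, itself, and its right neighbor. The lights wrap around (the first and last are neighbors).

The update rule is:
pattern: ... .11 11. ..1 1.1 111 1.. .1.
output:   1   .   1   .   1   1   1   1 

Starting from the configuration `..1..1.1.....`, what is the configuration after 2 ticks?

11.11.1111111

1.11.11111111
11.11.1111111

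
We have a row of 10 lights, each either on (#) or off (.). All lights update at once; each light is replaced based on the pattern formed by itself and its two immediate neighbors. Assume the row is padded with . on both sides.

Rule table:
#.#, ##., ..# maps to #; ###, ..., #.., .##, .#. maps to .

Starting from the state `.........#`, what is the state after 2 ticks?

.......#..

........#.
.......#..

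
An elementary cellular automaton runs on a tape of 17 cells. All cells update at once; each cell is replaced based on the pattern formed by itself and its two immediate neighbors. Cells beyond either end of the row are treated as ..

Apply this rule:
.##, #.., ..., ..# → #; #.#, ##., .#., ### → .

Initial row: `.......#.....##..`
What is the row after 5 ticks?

#.#######.#######

#######.######.##
#.......#......#.
.#######.######.#
##.......#.......
#.#######.#######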